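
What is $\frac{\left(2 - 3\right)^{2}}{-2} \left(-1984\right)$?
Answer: $992$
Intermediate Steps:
$\frac{\left(2 - 3\right)^{2}}{-2} \left(-1984\right) = \left(2 - 3\right)^{2} \left(- \frac{1}{2}\right) \left(-1984\right) = \left(-1\right)^{2} \left(- \frac{1}{2}\right) \left(-1984\right) = 1 \left(- \frac{1}{2}\right) \left(-1984\right) = \left(- \frac{1}{2}\right) \left(-1984\right) = 992$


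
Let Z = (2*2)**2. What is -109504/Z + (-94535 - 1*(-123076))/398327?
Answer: -2726121447/398327 ≈ -6843.9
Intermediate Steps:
Z = 16 (Z = 4**2 = 16)
-109504/Z + (-94535 - 1*(-123076))/398327 = -109504/16 + (-94535 - 1*(-123076))/398327 = -109504*1/16 + (-94535 + 123076)*(1/398327) = -6844 + 28541*(1/398327) = -6844 + 28541/398327 = -2726121447/398327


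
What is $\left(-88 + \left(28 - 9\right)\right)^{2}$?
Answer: $4761$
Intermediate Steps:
$\left(-88 + \left(28 - 9\right)\right)^{2} = \left(-88 + 19\right)^{2} = \left(-69\right)^{2} = 4761$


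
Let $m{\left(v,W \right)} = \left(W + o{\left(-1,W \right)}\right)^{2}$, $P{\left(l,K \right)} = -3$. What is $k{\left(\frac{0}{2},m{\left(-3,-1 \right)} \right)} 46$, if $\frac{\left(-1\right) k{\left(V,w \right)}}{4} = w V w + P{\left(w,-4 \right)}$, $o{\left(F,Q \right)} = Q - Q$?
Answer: $552$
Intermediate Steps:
$o{\left(F,Q \right)} = 0$
$m{\left(v,W \right)} = W^{2}$ ($m{\left(v,W \right)} = \left(W + 0\right)^{2} = W^{2}$)
$k{\left(V,w \right)} = 12 - 4 V w^{2}$ ($k{\left(V,w \right)} = - 4 \left(w V w - 3\right) = - 4 \left(V w w - 3\right) = - 4 \left(V w^{2} - 3\right) = - 4 \left(-3 + V w^{2}\right) = 12 - 4 V w^{2}$)
$k{\left(\frac{0}{2},m{\left(-3,-1 \right)} \right)} 46 = \left(12 - 4 \cdot \frac{0}{2} \left(\left(-1\right)^{2}\right)^{2}\right) 46 = \left(12 - 4 \cdot 0 \cdot \frac{1}{2} \cdot 1^{2}\right) 46 = \left(12 - 0 \cdot 1\right) 46 = \left(12 + 0\right) 46 = 12 \cdot 46 = 552$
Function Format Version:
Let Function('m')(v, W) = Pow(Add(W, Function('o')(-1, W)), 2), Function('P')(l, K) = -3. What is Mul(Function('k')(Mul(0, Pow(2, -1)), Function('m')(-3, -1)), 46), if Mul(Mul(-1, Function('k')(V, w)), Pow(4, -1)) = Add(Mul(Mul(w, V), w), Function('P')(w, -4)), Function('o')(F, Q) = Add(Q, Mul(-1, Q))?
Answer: 552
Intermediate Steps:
Function('o')(F, Q) = 0
Function('m')(v, W) = Pow(W, 2) (Function('m')(v, W) = Pow(Add(W, 0), 2) = Pow(W, 2))
Function('k')(V, w) = Add(12, Mul(-4, V, Pow(w, 2))) (Function('k')(V, w) = Mul(-4, Add(Mul(Mul(w, V), w), -3)) = Mul(-4, Add(Mul(Mul(V, w), w), -3)) = Mul(-4, Add(Mul(V, Pow(w, 2)), -3)) = Mul(-4, Add(-3, Mul(V, Pow(w, 2)))) = Add(12, Mul(-4, V, Pow(w, 2))))
Mul(Function('k')(Mul(0, Pow(2, -1)), Function('m')(-3, -1)), 46) = Mul(Add(12, Mul(-4, Mul(0, Pow(2, -1)), Pow(Pow(-1, 2), 2))), 46) = Mul(Add(12, Mul(-4, Mul(0, Rational(1, 2)), Pow(1, 2))), 46) = Mul(Add(12, Mul(-4, 0, 1)), 46) = Mul(Add(12, 0), 46) = Mul(12, 46) = 552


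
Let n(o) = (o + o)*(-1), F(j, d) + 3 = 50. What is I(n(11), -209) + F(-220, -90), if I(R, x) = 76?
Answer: 123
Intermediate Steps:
F(j, d) = 47 (F(j, d) = -3 + 50 = 47)
n(o) = -2*o (n(o) = (2*o)*(-1) = -2*o)
I(n(11), -209) + F(-220, -90) = 76 + 47 = 123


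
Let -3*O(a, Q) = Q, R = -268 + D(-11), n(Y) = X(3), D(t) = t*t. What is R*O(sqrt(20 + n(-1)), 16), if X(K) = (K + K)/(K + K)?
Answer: 784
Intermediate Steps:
D(t) = t**2
X(K) = 1 (X(K) = (2*K)/((2*K)) = (2*K)*(1/(2*K)) = 1)
n(Y) = 1
R = -147 (R = -268 + (-11)**2 = -268 + 121 = -147)
O(a, Q) = -Q/3
R*O(sqrt(20 + n(-1)), 16) = -(-49)*16 = -147*(-16/3) = 784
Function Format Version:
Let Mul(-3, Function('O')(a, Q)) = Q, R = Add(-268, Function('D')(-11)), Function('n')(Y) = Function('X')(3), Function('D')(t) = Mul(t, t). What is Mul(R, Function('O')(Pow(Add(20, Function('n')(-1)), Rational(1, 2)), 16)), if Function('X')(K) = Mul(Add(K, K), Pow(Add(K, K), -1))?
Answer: 784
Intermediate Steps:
Function('D')(t) = Pow(t, 2)
Function('X')(K) = 1 (Function('X')(K) = Mul(Mul(2, K), Pow(Mul(2, K), -1)) = Mul(Mul(2, K), Mul(Rational(1, 2), Pow(K, -1))) = 1)
Function('n')(Y) = 1
R = -147 (R = Add(-268, Pow(-11, 2)) = Add(-268, 121) = -147)
Function('O')(a, Q) = Mul(Rational(-1, 3), Q)
Mul(R, Function('O')(Pow(Add(20, Function('n')(-1)), Rational(1, 2)), 16)) = Mul(-147, Mul(Rational(-1, 3), 16)) = Mul(-147, Rational(-16, 3)) = 784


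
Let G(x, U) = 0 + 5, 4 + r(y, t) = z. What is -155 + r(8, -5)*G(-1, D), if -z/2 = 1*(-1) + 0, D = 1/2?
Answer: -165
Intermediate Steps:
D = 1/2 ≈ 0.50000
z = 2 (z = -2*(1*(-1) + 0) = -2*(-1 + 0) = -2*(-1) = 2)
r(y, t) = -2 (r(y, t) = -4 + 2 = -2)
G(x, U) = 5
-155 + r(8, -5)*G(-1, D) = -155 - 2*5 = -155 - 10 = -165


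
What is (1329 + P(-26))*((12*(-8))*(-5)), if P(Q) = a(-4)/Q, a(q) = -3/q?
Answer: 8292780/13 ≈ 6.3791e+5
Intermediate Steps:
P(Q) = 3/(4*Q) (P(Q) = (-3/(-4))/Q = (-3*(-¼))/Q = 3/(4*Q))
(1329 + P(-26))*((12*(-8))*(-5)) = (1329 + (¾)/(-26))*((12*(-8))*(-5)) = (1329 + (¾)*(-1/26))*(-96*(-5)) = (1329 - 3/104)*480 = (138213/104)*480 = 8292780/13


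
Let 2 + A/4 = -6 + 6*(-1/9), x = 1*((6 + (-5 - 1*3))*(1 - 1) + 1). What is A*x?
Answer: -104/3 ≈ -34.667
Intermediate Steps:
x = 1 (x = 1*((6 + (-5 - 3))*0 + 1) = 1*((6 - 8)*0 + 1) = 1*(-2*0 + 1) = 1*(0 + 1) = 1*1 = 1)
A = -104/3 (A = -8 + 4*(-6 + 6*(-1/9)) = -8 + 4*(-6 + 6*(-1*⅑)) = -8 + 4*(-6 + 6*(-⅑)) = -8 + 4*(-6 - ⅔) = -8 + 4*(-20/3) = -8 - 80/3 = -104/3 ≈ -34.667)
A*x = -104/3*1 = -104/3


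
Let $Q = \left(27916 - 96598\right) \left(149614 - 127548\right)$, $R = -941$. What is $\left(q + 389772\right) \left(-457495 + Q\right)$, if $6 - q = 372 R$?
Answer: $-1121578216113810$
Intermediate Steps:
$Q = -1515537012$ ($Q = \left(-68682\right) 22066 = -1515537012$)
$q = 350058$ ($q = 6 - 372 \left(-941\right) = 6 - -350052 = 6 + 350052 = 350058$)
$\left(q + 389772\right) \left(-457495 + Q\right) = \left(350058 + 389772\right) \left(-457495 - 1515537012\right) = 739830 \left(-1515994507\right) = -1121578216113810$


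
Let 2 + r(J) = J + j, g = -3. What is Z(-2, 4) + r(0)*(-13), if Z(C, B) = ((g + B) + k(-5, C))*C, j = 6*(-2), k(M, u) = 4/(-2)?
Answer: 184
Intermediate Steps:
k(M, u) = -2 (k(M, u) = 4*(-½) = -2)
j = -12
r(J) = -14 + J (r(J) = -2 + (J - 12) = -2 + (-12 + J) = -14 + J)
Z(C, B) = C*(-5 + B) (Z(C, B) = ((-3 + B) - 2)*C = (-5 + B)*C = C*(-5 + B))
Z(-2, 4) + r(0)*(-13) = -2*(-5 + 4) + (-14 + 0)*(-13) = -2*(-1) - 14*(-13) = 2 + 182 = 184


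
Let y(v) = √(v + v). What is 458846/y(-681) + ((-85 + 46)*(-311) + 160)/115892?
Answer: 12289/115892 - 229423*I*√1362/681 ≈ 0.10604 - 12433.0*I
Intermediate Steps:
y(v) = √2*√v (y(v) = √(2*v) = √2*√v)
458846/y(-681) + ((-85 + 46)*(-311) + 160)/115892 = 458846/((√2*√(-681))) + ((-85 + 46)*(-311) + 160)/115892 = 458846/((√2*(I*√681))) + (-39*(-311) + 160)*(1/115892) = 458846/((I*√1362)) + (12129 + 160)*(1/115892) = 458846*(-I*√1362/1362) + 12289*(1/115892) = -229423*I*√1362/681 + 12289/115892 = 12289/115892 - 229423*I*√1362/681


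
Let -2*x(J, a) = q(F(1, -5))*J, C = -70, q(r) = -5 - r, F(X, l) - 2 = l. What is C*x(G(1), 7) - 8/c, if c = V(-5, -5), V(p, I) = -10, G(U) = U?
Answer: -346/5 ≈ -69.200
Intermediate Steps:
F(X, l) = 2 + l
c = -10
x(J, a) = J (x(J, a) = -(-5 - (2 - 5))*J/2 = -(-5 - 1*(-3))*J/2 = -(-5 + 3)*J/2 = -(-1)*J = J)
C*x(G(1), 7) - 8/c = -70*1 - 8/(-10) = -70 - 8*(-⅒) = -70 + ⅘ = -346/5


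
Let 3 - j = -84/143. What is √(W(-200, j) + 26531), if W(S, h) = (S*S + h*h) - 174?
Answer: 3*√150799718/143 ≈ 257.62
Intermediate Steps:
j = 513/143 (j = 3 - (-84)/143 = 3 - 1*(-84/143) = 3 + 84/143 = 513/143 ≈ 3.5874)
W(S, h) = -174 + S² + h² (W(S, h) = (S² + h²) - 174 = -174 + S² + h²)
√(W(-200, j) + 26531) = √((-174 + (-200)² + (513/143)²) + 26531) = √((-174 + 40000 + 263169/20449) + 26531) = √(814665043/20449 + 26531) = √(1357197462/20449) = 3*√150799718/143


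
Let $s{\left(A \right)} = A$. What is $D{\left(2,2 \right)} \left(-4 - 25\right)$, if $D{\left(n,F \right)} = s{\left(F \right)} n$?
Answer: $-116$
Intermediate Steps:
$D{\left(n,F \right)} = F n$
$D{\left(2,2 \right)} \left(-4 - 25\right) = 2 \cdot 2 \left(-4 - 25\right) = 4 \left(-29\right) = -116$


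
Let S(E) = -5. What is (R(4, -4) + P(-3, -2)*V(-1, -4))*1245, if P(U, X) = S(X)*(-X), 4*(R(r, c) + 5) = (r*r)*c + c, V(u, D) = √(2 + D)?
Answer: -27390 - 12450*I*√2 ≈ -27390.0 - 17607.0*I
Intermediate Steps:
R(r, c) = -5 + c/4 + c*r²/4 (R(r, c) = -5 + ((r*r)*c + c)/4 = -5 + (r²*c + c)/4 = -5 + (c*r² + c)/4 = -5 + (c + c*r²)/4 = -5 + (c/4 + c*r²/4) = -5 + c/4 + c*r²/4)
P(U, X) = 5*X (P(U, X) = -(-5)*X = 5*X)
(R(4, -4) + P(-3, -2)*V(-1, -4))*1245 = ((-5 + (¼)*(-4) + (¼)*(-4)*4²) + (5*(-2))*√(2 - 4))*1245 = ((-5 - 1 + (¼)*(-4)*16) - 10*I*√2)*1245 = ((-5 - 1 - 16) - 10*I*√2)*1245 = (-22 - 10*I*√2)*1245 = -27390 - 12450*I*√2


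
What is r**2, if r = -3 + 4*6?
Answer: 441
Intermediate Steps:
r = 21 (r = -3 + 24 = 21)
r**2 = 21**2 = 441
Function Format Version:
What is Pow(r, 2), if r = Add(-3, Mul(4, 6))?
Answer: 441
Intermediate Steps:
r = 21 (r = Add(-3, 24) = 21)
Pow(r, 2) = Pow(21, 2) = 441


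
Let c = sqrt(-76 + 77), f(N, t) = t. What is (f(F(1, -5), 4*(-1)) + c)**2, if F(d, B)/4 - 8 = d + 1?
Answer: 9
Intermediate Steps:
F(d, B) = 36 + 4*d (F(d, B) = 32 + 4*(d + 1) = 32 + 4*(1 + d) = 32 + (4 + 4*d) = 36 + 4*d)
c = 1 (c = sqrt(1) = 1)
(f(F(1, -5), 4*(-1)) + c)**2 = (4*(-1) + 1)**2 = (-4 + 1)**2 = (-3)**2 = 9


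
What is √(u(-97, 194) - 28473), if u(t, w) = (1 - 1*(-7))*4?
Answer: I*√28441 ≈ 168.64*I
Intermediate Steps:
u(t, w) = 32 (u(t, w) = (1 + 7)*4 = 8*4 = 32)
√(u(-97, 194) - 28473) = √(32 - 28473) = √(-28441) = I*√28441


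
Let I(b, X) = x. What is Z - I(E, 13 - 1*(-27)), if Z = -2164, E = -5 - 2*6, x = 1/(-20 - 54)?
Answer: -160135/74 ≈ -2164.0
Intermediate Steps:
x = -1/74 (x = 1/(-74) = -1/74 ≈ -0.013514)
E = -17 (E = -5 - 12 = -17)
I(b, X) = -1/74
Z - I(E, 13 - 1*(-27)) = -2164 - 1*(-1/74) = -2164 + 1/74 = -160135/74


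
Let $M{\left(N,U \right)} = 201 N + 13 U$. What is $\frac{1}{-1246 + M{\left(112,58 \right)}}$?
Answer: $\frac{1}{22020} \approx 4.5413 \cdot 10^{-5}$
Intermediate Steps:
$M{\left(N,U \right)} = 13 U + 201 N$
$\frac{1}{-1246 + M{\left(112,58 \right)}} = \frac{1}{-1246 + \left(13 \cdot 58 + 201 \cdot 112\right)} = \frac{1}{-1246 + \left(754 + 22512\right)} = \frac{1}{-1246 + 23266} = \frac{1}{22020}$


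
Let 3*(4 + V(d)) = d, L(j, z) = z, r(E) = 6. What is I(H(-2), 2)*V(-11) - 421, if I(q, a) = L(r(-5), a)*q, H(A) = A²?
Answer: -1447/3 ≈ -482.33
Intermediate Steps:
V(d) = -4 + d/3
I(q, a) = a*q
I(H(-2), 2)*V(-11) - 421 = (2*(-2)²)*(-4 + (⅓)*(-11)) - 421 = (2*4)*(-4 - 11/3) - 421 = 8*(-23/3) - 421 = -184/3 - 421 = -1447/3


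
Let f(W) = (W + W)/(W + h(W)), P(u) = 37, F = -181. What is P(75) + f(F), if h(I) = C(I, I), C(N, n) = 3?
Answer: 3474/89 ≈ 39.034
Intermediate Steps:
h(I) = 3
f(W) = 2*W/(3 + W) (f(W) = (W + W)/(W + 3) = (2*W)/(3 + W) = 2*W/(3 + W))
P(75) + f(F) = 37 + 2*(-181)/(3 - 181) = 37 + 2*(-181)/(-178) = 37 + 2*(-181)*(-1/178) = 37 + 181/89 = 3474/89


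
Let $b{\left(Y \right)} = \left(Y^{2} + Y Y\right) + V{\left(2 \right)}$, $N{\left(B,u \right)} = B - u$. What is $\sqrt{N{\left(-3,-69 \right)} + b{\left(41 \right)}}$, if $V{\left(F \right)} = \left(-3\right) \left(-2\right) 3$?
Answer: $\sqrt{3446} \approx 58.703$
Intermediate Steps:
$V{\left(F \right)} = 18$ ($V{\left(F \right)} = 6 \cdot 3 = 18$)
$b{\left(Y \right)} = 18 + 2 Y^{2}$ ($b{\left(Y \right)} = \left(Y^{2} + Y Y\right) + 18 = \left(Y^{2} + Y^{2}\right) + 18 = 2 Y^{2} + 18 = 18 + 2 Y^{2}$)
$\sqrt{N{\left(-3,-69 \right)} + b{\left(41 \right)}} = \sqrt{\left(-3 - -69\right) + \left(18 + 2 \cdot 41^{2}\right)} = \sqrt{\left(-3 + 69\right) + \left(18 + 2 \cdot 1681\right)} = \sqrt{66 + \left(18 + 3362\right)} = \sqrt{66 + 3380} = \sqrt{3446}$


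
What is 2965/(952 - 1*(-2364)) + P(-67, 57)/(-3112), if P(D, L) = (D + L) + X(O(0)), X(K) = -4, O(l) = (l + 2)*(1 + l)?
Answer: 289797/322481 ≈ 0.89865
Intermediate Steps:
O(l) = (1 + l)*(2 + l) (O(l) = (2 + l)*(1 + l) = (1 + l)*(2 + l))
P(D, L) = -4 + D + L (P(D, L) = (D + L) - 4 = -4 + D + L)
2965/(952 - 1*(-2364)) + P(-67, 57)/(-3112) = 2965/(952 - 1*(-2364)) + (-4 - 67 + 57)/(-3112) = 2965/(952 + 2364) - 14*(-1/3112) = 2965/3316 + 7/1556 = 289797/322481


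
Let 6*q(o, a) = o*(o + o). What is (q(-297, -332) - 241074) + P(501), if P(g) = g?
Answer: -211170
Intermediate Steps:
q(o, a) = o²/3 (q(o, a) = (o*(o + o))/6 = (o*(2*o))/6 = (2*o²)/6 = o²/3)
(q(-297, -332) - 241074) + P(501) = ((⅓)*(-297)² - 241074) + 501 = ((⅓)*88209 - 241074) + 501 = (29403 - 241074) + 501 = -211671 + 501 = -211170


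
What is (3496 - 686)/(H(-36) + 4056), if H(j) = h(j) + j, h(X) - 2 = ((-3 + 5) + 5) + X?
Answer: 2810/3993 ≈ 0.70373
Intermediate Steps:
h(X) = 9 + X (h(X) = 2 + (((-3 + 5) + 5) + X) = 2 + ((2 + 5) + X) = 2 + (7 + X) = 9 + X)
H(j) = 9 + 2*j (H(j) = (9 + j) + j = 9 + 2*j)
(3496 - 686)/(H(-36) + 4056) = (3496 - 686)/((9 + 2*(-36)) + 4056) = 2810/((9 - 72) + 4056) = 2810/(-63 + 4056) = 2810/3993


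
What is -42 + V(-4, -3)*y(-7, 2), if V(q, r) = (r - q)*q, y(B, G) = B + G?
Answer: -22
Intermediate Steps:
V(q, r) = q*(r - q)
-42 + V(-4, -3)*y(-7, 2) = -42 + (-4*(-3 - 1*(-4)))*(-7 + 2) = -42 - 4*(-3 + 4)*(-5) = -42 - 4*1*(-5) = -42 - 4*(-5) = -42 + 20 = -22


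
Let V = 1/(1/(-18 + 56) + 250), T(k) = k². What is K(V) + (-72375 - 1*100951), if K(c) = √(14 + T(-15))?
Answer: -173326 + √239 ≈ -1.7331e+5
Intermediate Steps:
V = 38/9501 (V = 1/(1/38 + 250) = 1/(9501/38) = 38/9501 ≈ 0.0039996)
K(c) = √239 (K(c) = √(14 + (-15)²) = √(14 + 225) = √239)
K(V) + (-72375 - 1*100951) = √239 + (-72375 - 1*100951) = √239 + (-72375 - 100951) = √239 - 173326 = -173326 + √239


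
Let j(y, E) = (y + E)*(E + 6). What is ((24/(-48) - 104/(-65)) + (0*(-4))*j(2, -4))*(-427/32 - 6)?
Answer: -6809/320 ≈ -21.278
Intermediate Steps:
j(y, E) = (6 + E)*(E + y) (j(y, E) = (E + y)*(6 + E) = (6 + E)*(E + y))
((24/(-48) - 104/(-65)) + (0*(-4))*j(2, -4))*(-427/32 - 6) = ((24/(-48) - 104/(-65)) + (0*(-4))*((-4)**2 + 6*(-4) + 6*2 - 4*2))*(-427/32 - 6) = ((24*(-1/48) - 104*(-1/65)) + 0*(16 - 24 + 12 - 8))*(-427*1/32 - 6) = ((-1/2 + 8/5) + 0*(-4))*(-427/32 - 6) = (11/10 + 0)*(-619/32) = (11/10)*(-619/32) = -6809/320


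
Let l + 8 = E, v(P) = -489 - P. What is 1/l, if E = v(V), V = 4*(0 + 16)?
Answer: -1/561 ≈ -0.0017825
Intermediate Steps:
V = 64 (V = 4*16 = 64)
E = -553 (E = -489 - 1*64 = -489 - 64 = -553)
l = -561 (l = -8 - 553 = -561)
1/l = 1/(-561) = -1/561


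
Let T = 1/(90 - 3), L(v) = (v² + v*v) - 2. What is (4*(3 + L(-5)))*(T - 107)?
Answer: -632944/29 ≈ -21826.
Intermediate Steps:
L(v) = -2 + 2*v² (L(v) = (v² + v²) - 2 = 2*v² - 2 = -2 + 2*v²)
T = 1/87 ≈ 0.011494
(4*(3 + L(-5)))*(T - 107) = (4*(3 + (-2 + 2*(-5)²)))*(1/87 - 107) = (4*(3 + (-2 + 2*25)))*(-9308/87) = (4*(3 + (-2 + 50)))*(-9308/87) = (4*(3 + 48))*(-9308/87) = (4*51)*(-9308/87) = 204*(-9308/87) = -632944/29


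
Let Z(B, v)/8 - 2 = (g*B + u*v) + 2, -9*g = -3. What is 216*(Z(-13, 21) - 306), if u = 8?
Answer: 223632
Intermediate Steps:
g = ⅓ (g = -⅑*(-3) = ⅓ ≈ 0.33333)
Z(B, v) = 32 + 64*v + 8*B/3 (Z(B, v) = 16 + 8*((B/3 + 8*v) + 2) = 16 + 8*((8*v + B/3) + 2) = 16 + 8*(2 + 8*v + B/3) = 16 + (16 + 64*v + 8*B/3) = 32 + 64*v + 8*B/3)
216*(Z(-13, 21) - 306) = 216*((32 + 64*21 + (8/3)*(-13)) - 306) = 216*((32 + 1344 - 104/3) - 306) = 216*(4024/3 - 306) = 216*(3106/3) = 223632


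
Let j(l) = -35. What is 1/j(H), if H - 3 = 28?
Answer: -1/35 ≈ -0.028571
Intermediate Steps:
H = 31 (H = 3 + 28 = 31)
1/j(H) = 1/(-35) = -1/35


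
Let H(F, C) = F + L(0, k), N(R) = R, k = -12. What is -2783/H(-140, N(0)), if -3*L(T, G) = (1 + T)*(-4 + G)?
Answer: 8349/404 ≈ 20.666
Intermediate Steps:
L(T, G) = -(1 + T)*(-4 + G)/3
H(F, C) = 16/3 + F (H(F, C) = F + (4/3 - 1/3*(-12) + (4/3)*0 - 1/3*(-12)*0) = F + (4/3 + 4 + 0 + 0) = F + 16/3 = 16/3 + F)
-2783/H(-140, N(0)) = -2783/(16/3 - 140) = -2783/(-404/3) = -2783*(-3/404) = 8349/404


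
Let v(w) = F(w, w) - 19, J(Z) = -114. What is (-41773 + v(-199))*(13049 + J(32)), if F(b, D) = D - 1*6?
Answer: -543231195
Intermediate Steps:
F(b, D) = -6 + D (F(b, D) = D - 6 = -6 + D)
v(w) = -25 + w (v(w) = (-6 + w) - 19 = -25 + w)
(-41773 + v(-199))*(13049 + J(32)) = (-41773 + (-25 - 199))*(13049 - 114) = (-41773 - 224)*12935 = -41997*12935 = -543231195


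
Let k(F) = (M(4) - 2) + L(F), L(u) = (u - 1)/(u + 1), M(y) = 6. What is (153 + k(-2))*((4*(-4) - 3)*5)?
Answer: -15200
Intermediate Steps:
L(u) = (-1 + u)/(1 + u)
k(F) = 4 + (-1 + F)/(1 + F) (k(F) = (6 - 2) + (-1 + F)/(1 + F) = 4 + (-1 + F)/(1 + F))
(153 + k(-2))*((4*(-4) - 3)*5) = (153 + (3 + 5*(-2))/(1 - 2))*((4*(-4) - 3)*5) = (153 + (3 - 10)/(-1))*((-16 - 3)*5) = (153 - 1*(-7))*(-19*5) = (153 + 7)*(-95) = 160*(-95) = -15200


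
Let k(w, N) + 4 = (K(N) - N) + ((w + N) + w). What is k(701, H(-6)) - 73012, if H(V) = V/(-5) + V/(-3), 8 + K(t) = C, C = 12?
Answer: -71610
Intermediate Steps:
K(t) = 4 (K(t) = -8 + 12 = 4)
H(V) = -8*V/15 (H(V) = V*(-⅕) + V*(-⅓) = -V/5 - V/3 = -8*V/15)
k(w, N) = 2*w (k(w, N) = -4 + ((4 - N) + ((w + N) + w)) = -4 + ((4 - N) + ((N + w) + w)) = -4 + ((4 - N) + (N + 2*w)) = -4 + (4 + 2*w) = 2*w)
k(701, H(-6)) - 73012 = 2*701 - 73012 = 1402 - 73012 = -71610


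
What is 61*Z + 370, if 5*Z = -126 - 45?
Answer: -8581/5 ≈ -1716.2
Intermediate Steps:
Z = -171/5 (Z = (-126 - 45)/5 = (1/5)*(-171) = -171/5 ≈ -34.200)
61*Z + 370 = 61*(-171/5) + 370 = -10431/5 + 370 = -8581/5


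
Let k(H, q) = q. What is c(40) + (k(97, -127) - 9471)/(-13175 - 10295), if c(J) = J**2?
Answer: 18780799/11735 ≈ 1600.4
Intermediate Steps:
c(40) + (k(97, -127) - 9471)/(-13175 - 10295) = 40**2 + (-127 - 9471)/(-13175 - 10295) = 1600 - 9598/(-23470) = 1600 - 9598*(-1/23470) = 1600 + 4799/11735 = 18780799/11735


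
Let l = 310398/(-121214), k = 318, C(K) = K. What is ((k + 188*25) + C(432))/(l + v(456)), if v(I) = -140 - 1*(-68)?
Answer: -330308150/4518903 ≈ -73.095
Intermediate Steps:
v(I) = -72 (v(I) = -140 + 68 = -72)
l = -155199/60607 (l = 310398*(-1/121214) = -155199/60607 ≈ -2.5607)
((k + 188*25) + C(432))/(l + v(456)) = ((318 + 188*25) + 432)/(-155199/60607 - 72) = ((318 + 4700) + 432)/(-4518903/60607) = (5018 + 432)*(-60607/4518903) = 5450*(-60607/4518903) = -330308150/4518903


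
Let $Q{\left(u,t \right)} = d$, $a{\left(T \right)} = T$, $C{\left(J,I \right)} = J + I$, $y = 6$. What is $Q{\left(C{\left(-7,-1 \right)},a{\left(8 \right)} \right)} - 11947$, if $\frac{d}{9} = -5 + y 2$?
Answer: $-11884$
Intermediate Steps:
$C{\left(J,I \right)} = I + J$
$d = 63$ ($d = 9 \left(-5 + 6 \cdot 2\right) = 9 \left(-5 + 12\right) = 9 \cdot 7 = 63$)
$Q{\left(u,t \right)} = 63$
$Q{\left(C{\left(-7,-1 \right)},a{\left(8 \right)} \right)} - 11947 = 63 - 11947 = -11884$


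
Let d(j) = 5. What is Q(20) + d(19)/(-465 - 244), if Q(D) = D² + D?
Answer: 297775/709 ≈ 419.99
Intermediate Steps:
Q(D) = D + D²
Q(20) + d(19)/(-465 - 244) = 20*(1 + 20) + 5/(-465 - 244) = 20*21 + 5/(-709) = 420 + 5*(-1/709) = 420 - 5/709 = 297775/709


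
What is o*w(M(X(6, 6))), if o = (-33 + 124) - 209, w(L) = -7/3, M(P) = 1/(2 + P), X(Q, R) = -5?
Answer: 826/3 ≈ 275.33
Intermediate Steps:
w(L) = -7/3 (w(L) = -7*⅓ = -7/3)
o = -118 (o = 91 - 209 = -118)
o*w(M(X(6, 6))) = -118*(-7/3) = 826/3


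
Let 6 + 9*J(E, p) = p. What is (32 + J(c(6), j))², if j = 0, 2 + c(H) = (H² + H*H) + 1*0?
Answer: 8836/9 ≈ 981.78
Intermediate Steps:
c(H) = -2 + 2*H² (c(H) = -2 + ((H² + H*H) + 1*0) = -2 + ((H² + H²) + 0) = -2 + (2*H² + 0) = -2 + 2*H²)
J(E, p) = -⅔ + p/9
(32 + J(c(6), j))² = (32 + (-⅔ + (⅑)*0))² = (32 + (-⅔ + 0))² = (32 - ⅔)² = (94/3)² = 8836/9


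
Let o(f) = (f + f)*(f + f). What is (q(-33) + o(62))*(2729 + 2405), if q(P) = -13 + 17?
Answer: 78960920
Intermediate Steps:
q(P) = 4
o(f) = 4*f² (o(f) = (2*f)*(2*f) = 4*f²)
(q(-33) + o(62))*(2729 + 2405) = (4 + 4*62²)*(2729 + 2405) = (4 + 4*3844)*5134 = (4 + 15376)*5134 = 15380*5134 = 78960920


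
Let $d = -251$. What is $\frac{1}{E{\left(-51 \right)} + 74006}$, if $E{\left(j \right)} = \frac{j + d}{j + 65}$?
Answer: $\frac{7}{517891} \approx 1.3516 \cdot 10^{-5}$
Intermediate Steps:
$E{\left(j \right)} = \frac{-251 + j}{65 + j}$ ($E{\left(j \right)} = \frac{j - 251}{j + 65} = \frac{-251 + j}{65 + j}$)
$\frac{1}{E{\left(-51 \right)} + 74006} = \frac{1}{\frac{-251 - 51}{65 - 51} + 74006} = \frac{1}{\frac{1}{14} \left(-302\right) + 74006} = \frac{1}{- \frac{151}{7} + 74006} = \frac{1}{\frac{517891}{7}} = \frac{7}{517891}$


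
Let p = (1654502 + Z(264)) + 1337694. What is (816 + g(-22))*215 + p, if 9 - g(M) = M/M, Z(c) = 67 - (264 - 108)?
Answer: 3169267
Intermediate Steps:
Z(c) = -89 (Z(c) = 67 - 1*156 = 67 - 156 = -89)
g(M) = 8 (g(M) = 9 - M/M = 9 - 1*1 = 9 - 1 = 8)
p = 2992107 (p = (1654502 - 89) + 1337694 = 1654413 + 1337694 = 2992107)
(816 + g(-22))*215 + p = (816 + 8)*215 + 2992107 = 824*215 + 2992107 = 177160 + 2992107 = 3169267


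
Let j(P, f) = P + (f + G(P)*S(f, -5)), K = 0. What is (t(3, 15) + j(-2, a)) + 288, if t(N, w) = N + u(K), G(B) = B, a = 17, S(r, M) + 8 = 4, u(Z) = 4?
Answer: 318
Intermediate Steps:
S(r, M) = -4 (S(r, M) = -8 + 4 = -4)
t(N, w) = 4 + N (t(N, w) = N + 4 = 4 + N)
j(P, f) = f - 3*P (j(P, f) = P + (f + P*(-4)) = P + (f - 4*P) = f - 3*P)
(t(3, 15) + j(-2, a)) + 288 = ((4 + 3) + (17 - 3*(-2))) + 288 = (7 + (17 + 6)) + 288 = (7 + 23) + 288 = 30 + 288 = 318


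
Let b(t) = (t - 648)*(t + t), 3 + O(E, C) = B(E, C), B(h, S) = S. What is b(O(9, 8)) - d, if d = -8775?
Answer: 2345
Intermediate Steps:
O(E, C) = -3 + C
b(t) = 2*t*(-648 + t) (b(t) = (-648 + t)*(2*t) = 2*t*(-648 + t))
b(O(9, 8)) - d = 2*(-3 + 8)*(-648 + (-3 + 8)) - 1*(-8775) = 2*5*(-648 + 5) + 8775 = 2*5*(-643) + 8775 = -6430 + 8775 = 2345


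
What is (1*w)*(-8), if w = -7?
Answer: 56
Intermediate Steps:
(1*w)*(-8) = (1*(-7))*(-8) = -7*(-8) = 56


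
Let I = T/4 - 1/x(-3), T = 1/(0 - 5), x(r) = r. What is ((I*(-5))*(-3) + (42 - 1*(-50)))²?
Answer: 148225/16 ≈ 9264.1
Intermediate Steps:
T = -⅕ (T = 1/(-5) = -⅕ ≈ -0.20000)
I = 17/60 (I = -⅕/4 - 1/(-3) = -⅕*¼ - 1*(-⅓) = -1/20 + ⅓ = 17/60 ≈ 0.28333)
((I*(-5))*(-3) + (42 - 1*(-50)))² = (((17/60)*(-5))*(-3) + (42 - 1*(-50)))² = (-17/12*(-3) + (42 + 50))² = (17/4 + 92)² = (385/4)² = 148225/16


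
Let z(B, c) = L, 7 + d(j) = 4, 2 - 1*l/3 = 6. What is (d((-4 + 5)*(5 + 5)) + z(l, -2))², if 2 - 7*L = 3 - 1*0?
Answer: 484/49 ≈ 9.8775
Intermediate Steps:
l = -12 (l = 6 - 3*6 = 6 - 18 = -12)
d(j) = -3 (d(j) = -7 + 4 = -3)
L = -⅐ (L = 2/7 - (3 - 1*0)/7 = 2/7 - (3 + 0)/7 = 2/7 - ⅐*3 = 2/7 - 3/7 = -⅐ ≈ -0.14286)
z(B, c) = -⅐
(d((-4 + 5)*(5 + 5)) + z(l, -2))² = (-3 - ⅐)² = (-22/7)² = 484/49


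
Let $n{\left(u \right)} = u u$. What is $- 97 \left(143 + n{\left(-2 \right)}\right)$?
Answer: $-14259$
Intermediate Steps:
$n{\left(u \right)} = u^{2}$
$- 97 \left(143 + n{\left(-2 \right)}\right) = - 97 \left(143 + \left(-2\right)^{2}\right) = - 97 \left(143 + 4\right) = \left(-97\right) 147 = -14259$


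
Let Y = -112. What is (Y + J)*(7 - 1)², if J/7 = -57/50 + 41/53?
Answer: -5464746/1325 ≈ -4124.3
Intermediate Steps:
J = -6797/2650 (J = 7*(-57/50 + 41/53) = 7*(-971/2650) = -6797/2650 ≈ -2.5649)
(Y + J)*(7 - 1)² = (-112 - 6797/2650)*(7 - 1)² = -303597/2650*6² = -303597/2650*36 = -5464746/1325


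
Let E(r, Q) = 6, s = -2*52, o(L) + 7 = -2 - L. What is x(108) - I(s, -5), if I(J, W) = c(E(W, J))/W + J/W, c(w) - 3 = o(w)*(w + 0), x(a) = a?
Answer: 349/5 ≈ 69.800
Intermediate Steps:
o(L) = -9 - L (o(L) = -7 + (-2 - L) = -9 - L)
s = -104
c(w) = 3 + w*(-9 - w) (c(w) = 3 + (-9 - w)*(w + 0) = 3 + (-9 - w)*w = 3 + w*(-9 - w))
I(J, W) = -87/W + J/W (I(J, W) = (3 - 1*6*(9 + 6))/W + J/W = (3 - 1*6*15)/W + J/W = (3 - 90)/W + J/W = -87/W + J/W)
x(108) - I(s, -5) = 108 - (-87 - 104)/(-5) = 108 - (-1)*(-191)/5 = 108 - 1*191/5 = 108 - 191/5 = 349/5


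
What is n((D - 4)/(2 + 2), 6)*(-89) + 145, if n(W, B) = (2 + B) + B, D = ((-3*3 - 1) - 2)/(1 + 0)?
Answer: -1101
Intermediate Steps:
D = -12 (D = ((-9 - 1) - 2)/1 = (-10 - 2)*1 = -12*1 = -12)
n(W, B) = 2 + 2*B
n((D - 4)/(2 + 2), 6)*(-89) + 145 = (2 + 2*6)*(-89) + 145 = (2 + 12)*(-89) + 145 = 14*(-89) + 145 = -1246 + 145 = -1101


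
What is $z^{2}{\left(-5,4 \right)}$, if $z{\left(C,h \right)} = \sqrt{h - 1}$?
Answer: $3$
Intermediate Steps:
$z{\left(C,h \right)} = \sqrt{-1 + h}$
$z^{2}{\left(-5,4 \right)} = \left(\sqrt{-1 + 4}\right)^{2} = \left(\sqrt{3}\right)^{2} = 3$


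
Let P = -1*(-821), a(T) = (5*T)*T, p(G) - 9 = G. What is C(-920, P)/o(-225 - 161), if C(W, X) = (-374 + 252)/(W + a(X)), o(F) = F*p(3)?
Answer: 61/7803264060 ≈ 7.8172e-9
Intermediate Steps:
p(G) = 9 + G
o(F) = 12*F (o(F) = F*(9 + 3) = F*12 = 12*F)
a(T) = 5*T**2
P = 821
C(W, X) = -122/(W + 5*X**2) (C(W, X) = (-374 + 252)/(W + 5*X**2) = -122/(W + 5*X**2))
C(-920, P)/o(-225 - 161) = (-122/(-920 + 5*821**2))/((12*(-225 - 161))) = (-122/(-920 + 5*674041))/((12*(-386))) = -122/(-920 + 3370205)/(-4632) = -122/3369285*(-1/4632) = 61/7803264060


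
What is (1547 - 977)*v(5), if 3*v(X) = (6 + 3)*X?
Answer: 8550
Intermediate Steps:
v(X) = 3*X (v(X) = ((6 + 3)*X)/3 = (9*X)/3 = 3*X)
(1547 - 977)*v(5) = (1547 - 977)*(3*5) = 570*15 = 8550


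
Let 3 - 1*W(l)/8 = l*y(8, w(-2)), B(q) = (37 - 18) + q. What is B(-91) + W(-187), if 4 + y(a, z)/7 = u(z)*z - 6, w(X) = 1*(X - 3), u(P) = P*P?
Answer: -1413768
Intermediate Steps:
u(P) = P**2
w(X) = -3 + X (w(X) = 1*(-3 + X) = -3 + X)
y(a, z) = -70 + 7*z**3 (y(a, z) = -28 + 7*(z**2*z - 6) = -28 + 7*(z**3 - 6) = -28 + 7*(-6 + z**3) = -28 + (-42 + 7*z**3) = -70 + 7*z**3)
B(q) = 19 + q
W(l) = 24 + 7560*l (W(l) = 24 - 8*l*(-70 + 7*(-3 - 2)**3) = 24 - 8*l*(-70 + 7*(-5)**3) = 24 - 8*l*(-70 + 7*(-125)) = 24 - 8*l*(-70 - 875) = 24 - 8*l*(-945) = 24 - (-7560)*l = 24 + 7560*l)
B(-91) + W(-187) = (19 - 91) + (24 + 7560*(-187)) = -72 + (24 - 1413720) = -72 - 1413696 = -1413768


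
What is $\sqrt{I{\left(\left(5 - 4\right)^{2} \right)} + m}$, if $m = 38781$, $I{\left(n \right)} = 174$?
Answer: $7 \sqrt{795} \approx 197.37$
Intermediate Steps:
$\sqrt{I{\left(\left(5 - 4\right)^{2} \right)} + m} = \sqrt{174 + 38781} = \sqrt{38955} = 7 \sqrt{795}$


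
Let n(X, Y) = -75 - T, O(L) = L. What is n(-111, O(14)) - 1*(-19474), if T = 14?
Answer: 19385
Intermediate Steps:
n(X, Y) = -89 (n(X, Y) = -75 - 1*14 = -75 - 14 = -89)
n(-111, O(14)) - 1*(-19474) = -89 - 1*(-19474) = -89 + 19474 = 19385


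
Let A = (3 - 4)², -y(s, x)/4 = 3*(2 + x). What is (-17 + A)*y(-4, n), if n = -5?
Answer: -576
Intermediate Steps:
y(s, x) = -24 - 12*x (y(s, x) = -12*(2 + x) = -4*(6 + 3*x) = -24 - 12*x)
A = 1 (A = (-1)² = 1)
(-17 + A)*y(-4, n) = (-17 + 1)*(-24 - 12*(-5)) = -16*(-24 + 60) = -16*36 = -576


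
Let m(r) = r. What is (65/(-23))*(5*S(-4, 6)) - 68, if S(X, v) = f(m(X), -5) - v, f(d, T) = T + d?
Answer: 3311/23 ≈ 143.96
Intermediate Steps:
S(X, v) = -5 + X - v (S(X, v) = (-5 + X) - v = -5 + X - v)
(65/(-23))*(5*S(-4, 6)) - 68 = (65/(-23))*(5*(-5 - 4 - 1*6)) - 68 = (65*(-1/23))*(5*(-5 - 4 - 6)) - 68 = -325*(-15)/23 - 68 = -65/23*(-75) - 68 = 4875/23 - 68 = 3311/23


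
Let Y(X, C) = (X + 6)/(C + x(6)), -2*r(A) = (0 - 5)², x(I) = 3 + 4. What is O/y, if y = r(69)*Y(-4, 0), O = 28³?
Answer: -153664/25 ≈ -6146.6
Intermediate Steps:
x(I) = 7
r(A) = -25/2 (r(A) = -(0 - 5)²/2 = -½*(-5)² = -½*25 = -25/2)
Y(X, C) = (6 + X)/(7 + C) (Y(X, C) = (X + 6)/(C + 7) = (6 + X)/(7 + C))
O = 21952
y = -25/7 (y = -25*(6 - 4)/(2*(7 + 0)) = -25*2/(2*7) = -25*2/14 = -25/2*2/7 = -25/7 ≈ -3.5714)
O/y = 21952/(-25/7) = 21952*(-7/25) = -153664/25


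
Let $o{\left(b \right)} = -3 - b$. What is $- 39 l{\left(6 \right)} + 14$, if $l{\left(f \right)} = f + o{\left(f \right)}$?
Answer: $131$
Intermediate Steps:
$l{\left(f \right)} = -3$ ($l{\left(f \right)} = f - \left(3 + f\right) = -3$)
$- 39 l{\left(6 \right)} + 14 = \left(-39\right) \left(-3\right) + 14 = 117 + 14 = 131$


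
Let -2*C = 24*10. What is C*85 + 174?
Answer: -10026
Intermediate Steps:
C = -120 (C = -12*10 = -½*240 = -120)
C*85 + 174 = -120*85 + 174 = -10200 + 174 = -10026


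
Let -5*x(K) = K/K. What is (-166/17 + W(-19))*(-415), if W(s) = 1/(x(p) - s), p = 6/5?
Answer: 6440385/1598 ≈ 4030.3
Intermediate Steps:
p = 6/5 (p = 6*(⅕) = 6/5 ≈ 1.2000)
x(K) = -⅕ (x(K) = -K/(5*K) = -⅕*1 = -⅕)
W(s) = 1/(-⅕ - s)
(-166/17 + W(-19))*(-415) = (-166/17 - 5/(1 + 5*(-19)))*(-415) = (-166*1/17 - 5/(1 - 95))*(-415) = (-166/17 - 5/(-94))*(-415) = (-166/17 - 5*(-1/94))*(-415) = (-166/17 + 5/94)*(-415) = -15519/1598*(-415) = 6440385/1598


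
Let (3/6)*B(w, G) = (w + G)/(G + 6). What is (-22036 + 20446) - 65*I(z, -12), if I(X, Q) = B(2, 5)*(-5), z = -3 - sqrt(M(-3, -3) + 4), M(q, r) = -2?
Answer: -12940/11 ≈ -1176.4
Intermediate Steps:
z = -3 - sqrt(2) (z = -3 - sqrt(-2 + 4) = -3 - sqrt(2) ≈ -4.4142)
B(w, G) = 2*(G + w)/(6 + G) (B(w, G) = 2*((w + G)/(G + 6)) = 2*((G + w)/(6 + G)) = 2*(G + w)/(6 + G))
I(X, Q) = -70/11 (I(X, Q) = (2*(5 + 2)/(6 + 5))*(-5) = (2*7/11)*(-5) = (2*(1/11)*7)*(-5) = (14/11)*(-5) = -70/11)
(-22036 + 20446) - 65*I(z, -12) = (-22036 + 20446) - 65*(-70/11) = -1590 + 4550/11 = -12940/11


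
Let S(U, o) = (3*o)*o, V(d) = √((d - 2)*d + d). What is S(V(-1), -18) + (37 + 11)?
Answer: 1020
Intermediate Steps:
V(d) = √(d + d*(-2 + d)) (V(d) = √((-2 + d)*d + d) = √(d*(-2 + d) + d) = √(d + d*(-2 + d)))
S(U, o) = 3*o²
S(V(-1), -18) + (37 + 11) = 3*(-18)² + (37 + 11) = 3*324 + 48 = 972 + 48 = 1020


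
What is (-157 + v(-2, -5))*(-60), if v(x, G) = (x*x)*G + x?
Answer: 10740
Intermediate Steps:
v(x, G) = x + G*x**2 (v(x, G) = x**2*G + x = G*x**2 + x = x + G*x**2)
(-157 + v(-2, -5))*(-60) = (-157 - 2*(1 - 5*(-2)))*(-60) = (-157 - 2*(1 + 10))*(-60) = (-157 - 2*11)*(-60) = (-157 - 22)*(-60) = -179*(-60) = 10740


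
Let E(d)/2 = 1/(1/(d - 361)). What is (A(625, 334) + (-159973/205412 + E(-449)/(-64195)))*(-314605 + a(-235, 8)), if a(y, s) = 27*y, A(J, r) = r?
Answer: -141035979506625175/1318642334 ≈ -1.0696e+8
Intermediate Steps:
E(d) = -722 + 2*d (E(d) = 2/(1/(d - 361)) = 2/(1/(-361 + d)) = 2*(-361 + d) = -722 + 2*d)
(A(625, 334) + (-159973/205412 + E(-449)/(-64195)))*(-314605 + a(-235, 8)) = (334 + (-159973/205412 + (-722 + 2*(-449))/(-64195)))*(-314605 + 27*(-235)) = (334 + (-159973*1/205412 + (-722 - 898)*(-1/64195)))*(-314605 - 6345) = (334 + (-159973/205412 - 1620*(-1/64195)))*(-320950) = (334 + (-159973/205412 + 324/12839))*(-320950) = (334 - 1987339859/2637284668)*(-320950) = (878865739253/2637284668)*(-320950) = -141035979506625175/1318642334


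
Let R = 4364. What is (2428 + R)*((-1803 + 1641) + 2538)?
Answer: 16137792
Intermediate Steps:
(2428 + R)*((-1803 + 1641) + 2538) = (2428 + 4364)*((-1803 + 1641) + 2538) = 6792*(-162 + 2538) = 6792*2376 = 16137792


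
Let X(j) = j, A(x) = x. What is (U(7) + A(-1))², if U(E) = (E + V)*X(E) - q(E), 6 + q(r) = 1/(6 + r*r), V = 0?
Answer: 8814961/3025 ≈ 2914.0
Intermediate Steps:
q(r) = -6 + 1/(6 + r²) (q(r) = -6 + 1/(6 + r*r) = -6 + 1/(6 + r²))
U(E) = E² - (-35 - 6*E²)/(6 + E²) (U(E) = (E + 0)*E - (-35 - 6*E²)/(6 + E²) = E*E - (-35 - 6*E²)/(6 + E²) = E² - (-35 - 6*E²)/(6 + E²))
(U(7) + A(-1))² = ((35 + 7⁴ + 12*7²)/(6 + 7²) - 1)² = ((35 + 2401 + 12*49)/(6 + 49) - 1)² = ((35 + 2401 + 588)/55 - 1)² = ((1/55)*3024 - 1)² = (3024/55 - 1)² = (2969/55)² = 8814961/3025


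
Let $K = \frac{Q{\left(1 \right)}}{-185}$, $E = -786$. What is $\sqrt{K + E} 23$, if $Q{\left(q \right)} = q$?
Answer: $\frac{23 i \sqrt{26901035}}{185} \approx 644.82 i$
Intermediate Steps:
$K = - \frac{1}{185}$ ($K = 1 \frac{1}{-185} = 1 \left(- \frac{1}{185}\right) = - \frac{1}{185} \approx -0.0054054$)
$\sqrt{K + E} 23 = \sqrt{- \frac{1}{185} - 786} \cdot 23 = \sqrt{- \frac{145411}{185}} \cdot 23 = \frac{i \sqrt{26901035}}{185} \cdot 23 = \frac{23 i \sqrt{26901035}}{185}$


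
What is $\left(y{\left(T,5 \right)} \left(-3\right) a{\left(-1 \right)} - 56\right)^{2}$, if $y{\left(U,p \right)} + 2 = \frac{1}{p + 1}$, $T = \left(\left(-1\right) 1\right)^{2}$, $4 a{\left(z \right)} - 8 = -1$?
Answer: $\frac{137641}{64} \approx 2150.6$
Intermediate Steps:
$a{\left(z \right)} = \frac{7}{4}$ ($a{\left(z \right)} = 2 + \frac{1}{4} \left(-1\right) = 2 - \frac{1}{4} = \frac{7}{4}$)
$T = 1$ ($T = \left(-1\right)^{2} = 1$)
$y{\left(U,p \right)} = -2 + \frac{1}{1 + p}$ ($y{\left(U,p \right)} = -2 + \frac{1}{p + 1} = -2 + \frac{1}{1 + p}$)
$\left(y{\left(T,5 \right)} \left(-3\right) a{\left(-1 \right)} - 56\right)^{2} = \left(\frac{-1 - 10}{1 + 5} \left(-3\right) \frac{7}{4} - 56\right)^{2} = \left(\frac{-1 - 10}{6} \left(-3\right) \frac{7}{4} - 56\right)^{2} = \left(\frac{1}{6} \left(-11\right) \left(-3\right) \frac{7}{4} - 56\right)^{2} = \left(\left(- \frac{11}{6}\right) \left(-3\right) \frac{7}{4} - 56\right)^{2} = \left(\frac{11}{2} \cdot \frac{7}{4} - 56\right)^{2} = \left(\frac{77}{8} - 56\right)^{2} = \left(- \frac{371}{8}\right)^{2} = \frac{137641}{64}$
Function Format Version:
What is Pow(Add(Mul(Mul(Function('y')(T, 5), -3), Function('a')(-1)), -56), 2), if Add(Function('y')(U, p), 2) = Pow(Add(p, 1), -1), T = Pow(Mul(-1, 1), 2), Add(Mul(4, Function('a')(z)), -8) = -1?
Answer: Rational(137641, 64) ≈ 2150.6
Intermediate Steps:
Function('a')(z) = Rational(7, 4) (Function('a')(z) = Add(2, Mul(Rational(1, 4), -1)) = Add(2, Rational(-1, 4)) = Rational(7, 4))
T = 1 (T = Pow(-1, 2) = 1)
Function('y')(U, p) = Add(-2, Pow(Add(1, p), -1)) (Function('y')(U, p) = Add(-2, Pow(Add(p, 1), -1)) = Add(-2, Pow(Add(1, p), -1)))
Pow(Add(Mul(Mul(Function('y')(T, 5), -3), Function('a')(-1)), -56), 2) = Pow(Add(Mul(Mul(Mul(Pow(Add(1, 5), -1), Add(-1, Mul(-2, 5))), -3), Rational(7, 4)), -56), 2) = Pow(Add(Mul(Mul(Mul(Pow(6, -1), Add(-1, -10)), -3), Rational(7, 4)), -56), 2) = Pow(Add(Mul(Mul(Mul(Rational(1, 6), -11), -3), Rational(7, 4)), -56), 2) = Pow(Add(Mul(Mul(Rational(-11, 6), -3), Rational(7, 4)), -56), 2) = Pow(Add(Mul(Rational(11, 2), Rational(7, 4)), -56), 2) = Pow(Add(Rational(77, 8), -56), 2) = Pow(Rational(-371, 8), 2) = Rational(137641, 64)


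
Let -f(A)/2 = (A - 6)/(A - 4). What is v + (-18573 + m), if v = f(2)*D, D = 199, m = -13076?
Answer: -32445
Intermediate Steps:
f(A) = -2*(-6 + A)/(-4 + A) (f(A) = -2*(A - 6)/(A - 4) = -2*(-6 + A)/(-4 + A))
v = -796 (v = (2*(6 - 1*2)/(-4 + 2))*199 = (2*(6 - 2)/(-2))*199 = (2*(-1/2)*4)*199 = -4*199 = -796)
v + (-18573 + m) = -796 + (-18573 - 13076) = -796 - 31649 = -32445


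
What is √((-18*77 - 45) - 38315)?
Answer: I*√39746 ≈ 199.36*I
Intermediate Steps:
√((-18*77 - 45) - 38315) = √((-1386 - 45) - 38315) = √(-1431 - 38315) = √(-39746) = I*√39746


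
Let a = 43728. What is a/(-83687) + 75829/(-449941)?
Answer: -26020921571/37654212467 ≈ -0.69105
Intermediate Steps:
a/(-83687) + 75829/(-449941) = 43728/(-83687) + 75829/(-449941) = 43728*(-1/83687) + 75829*(-1/449941) = -43728/83687 - 75829/449941 = -26020921571/37654212467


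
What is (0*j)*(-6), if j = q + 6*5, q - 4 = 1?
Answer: 0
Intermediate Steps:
q = 5 (q = 4 + 1 = 5)
j = 35 (j = 5 + 6*5 = 5 + 30 = 35)
(0*j)*(-6) = (0*35)*(-6) = 0*(-6) = 0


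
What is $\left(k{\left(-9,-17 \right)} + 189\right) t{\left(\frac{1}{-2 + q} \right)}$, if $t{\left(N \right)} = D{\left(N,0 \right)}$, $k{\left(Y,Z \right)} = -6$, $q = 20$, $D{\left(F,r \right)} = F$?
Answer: $\frac{61}{6} \approx 10.167$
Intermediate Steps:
$t{\left(N \right)} = N$
$\left(k{\left(-9,-17 \right)} + 189\right) t{\left(\frac{1}{-2 + q} \right)} = \frac{-6 + 189}{-2 + 20} = \frac{183}{18} = 183 \cdot \frac{1}{18} = \frac{61}{6}$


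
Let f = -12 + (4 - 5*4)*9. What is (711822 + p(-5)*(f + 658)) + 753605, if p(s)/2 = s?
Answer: 1460407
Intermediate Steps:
p(s) = 2*s
f = -156 (f = -12 + (4 - 20)*9 = -12 - 16*9 = -12 - 144 = -156)
(711822 + p(-5)*(f + 658)) + 753605 = (711822 + (2*(-5))*(-156 + 658)) + 753605 = (711822 - 10*502) + 753605 = (711822 - 5020) + 753605 = 706802 + 753605 = 1460407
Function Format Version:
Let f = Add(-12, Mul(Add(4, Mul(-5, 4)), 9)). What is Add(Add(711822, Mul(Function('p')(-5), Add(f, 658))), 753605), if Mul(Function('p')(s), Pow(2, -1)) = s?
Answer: 1460407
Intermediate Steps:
Function('p')(s) = Mul(2, s)
f = -156 (f = Add(-12, Mul(Add(4, -20), 9)) = Add(-12, Mul(-16, 9)) = Add(-12, -144) = -156)
Add(Add(711822, Mul(Function('p')(-5), Add(f, 658))), 753605) = Add(Add(711822, Mul(Mul(2, -5), Add(-156, 658))), 753605) = Add(Add(711822, Mul(-10, 502)), 753605) = Add(Add(711822, -5020), 753605) = Add(706802, 753605) = 1460407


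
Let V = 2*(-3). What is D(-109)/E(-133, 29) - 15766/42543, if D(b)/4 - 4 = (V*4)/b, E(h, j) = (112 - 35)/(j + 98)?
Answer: 9809124202/357063399 ≈ 27.472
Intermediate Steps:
V = -6
E(h, j) = 77/(98 + j)
D(b) = 16 - 96/b (D(b) = 16 + 4*((-6*4)/b) = 16 + 4*(-24/b) = 16 - 96/b)
D(-109)/E(-133, 29) - 15766/42543 = (16 - 96/(-109))/((77/(98 + 29))) - 15766/42543 = (16 - 96*(-1/109))/((77/127)) - 15766*1/42543 = (16 + 96/109)/((77*(1/127))) - 15766/42543 = 1840/(109*(77/127)) - 15766/42543 = (1840/109)*(127/77) - 15766/42543 = 233680/8393 - 15766/42543 = 9809124202/357063399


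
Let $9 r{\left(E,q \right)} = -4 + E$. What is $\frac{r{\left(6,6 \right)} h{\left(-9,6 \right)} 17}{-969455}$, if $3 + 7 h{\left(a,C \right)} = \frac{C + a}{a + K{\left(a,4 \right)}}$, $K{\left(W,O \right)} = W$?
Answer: $\frac{289}{183226995} \approx 1.5773 \cdot 10^{-6}$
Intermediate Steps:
$r{\left(E,q \right)} = - \frac{4}{9} + \frac{E}{9}$ ($r{\left(E,q \right)} = \frac{-4 + E}{9} = - \frac{4}{9} + \frac{E}{9}$)
$h{\left(a,C \right)} = - \frac{3}{7} + \frac{C + a}{14 a}$ ($h{\left(a,C \right)} = - \frac{3}{7} + \frac{\left(C + a\right) \frac{1}{a + a}}{7} = - \frac{3}{7} + \frac{\left(C + a\right) \frac{1}{2 a}}{7} = - \frac{3}{7} + \frac{\frac{1}{2} \frac{1}{a} \left(C + a\right)}{7} = - \frac{3}{7} + \frac{C + a}{14 a}$)
$\frac{r{\left(6,6 \right)} h{\left(-9,6 \right)} 17}{-969455} = \frac{\left(- \frac{4}{9} + \frac{1}{9} \cdot 6\right) \frac{6 - -45}{14 \left(-9\right)} 17}{-969455} = \left(- \frac{4}{9} + \frac{2}{3}\right) \frac{1}{14} \left(- \frac{1}{9}\right) \left(6 + 45\right) 17 \left(- \frac{1}{969455}\right) = \frac{2 \cdot \frac{1}{14} \left(- \frac{1}{9}\right) 51}{9} \cdot 17 \left(- \frac{1}{969455}\right) = \frac{2}{9} \left(- \frac{17}{42}\right) 17 \left(- \frac{1}{969455}\right) = \left(- \frac{17}{189}\right) 17 \left(- \frac{1}{969455}\right) = \left(- \frac{289}{189}\right) \left(- \frac{1}{969455}\right) = \frac{289}{183226995}$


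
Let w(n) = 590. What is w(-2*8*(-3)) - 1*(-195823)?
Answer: 196413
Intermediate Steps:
w(-2*8*(-3)) - 1*(-195823) = 590 - 1*(-195823) = 590 + 195823 = 196413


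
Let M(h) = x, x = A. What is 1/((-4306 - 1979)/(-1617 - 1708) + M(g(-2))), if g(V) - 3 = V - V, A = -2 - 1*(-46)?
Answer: 665/30517 ≈ 0.021791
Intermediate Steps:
A = 44 (A = -2 + 46 = 44)
g(V) = 3 (g(V) = 3 + (V - V) = 3 + 0 = 3)
x = 44
M(h) = 44
1/((-4306 - 1979)/(-1617 - 1708) + M(g(-2))) = 1/((-4306 - 1979)/(-1617 - 1708) + 44) = 1/(-6285/(-3325) + 44) = 1/(-6285*(-1/3325) + 44) = 1/(1257/665 + 44) = 1/(30517/665) = 665/30517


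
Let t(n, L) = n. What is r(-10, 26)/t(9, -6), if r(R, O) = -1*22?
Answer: -22/9 ≈ -2.4444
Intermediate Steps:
r(R, O) = -22
r(-10, 26)/t(9, -6) = -22/9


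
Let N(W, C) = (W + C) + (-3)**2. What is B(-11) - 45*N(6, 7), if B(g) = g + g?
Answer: -1012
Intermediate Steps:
B(g) = 2*g
N(W, C) = 9 + C + W (N(W, C) = (C + W) + 9 = 9 + C + W)
B(-11) - 45*N(6, 7) = 2*(-11) - 45*(9 + 7 + 6) = -22 - 45*22 = -22 - 990 = -1012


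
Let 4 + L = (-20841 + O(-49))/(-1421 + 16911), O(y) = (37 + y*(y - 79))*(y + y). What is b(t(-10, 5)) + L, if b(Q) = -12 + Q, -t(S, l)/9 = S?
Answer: 507137/15490 ≈ 32.740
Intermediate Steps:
t(S, l) = -9*S
O(y) = 2*y*(37 + y*(-79 + y)) (O(y) = (37 + y*(-79 + y))*(2*y) = 2*y*(37 + y*(-79 + y)))
L = -701083/15490 (L = -4 + (-20841 + 2*(-49)*(37 + (-49)² - 79*(-49)))/(-1421 + 16911) = -4 + (-20841 + 2*(-49)*(37 + 2401 + 3871))/15490 = -4 + (-20841 + 2*(-49)*6309)*(1/15490) = -4 + (-20841 - 618282)*(1/15490) = -4 - 639123*1/15490 = -4 - 639123/15490 = -701083/15490 ≈ -45.260)
b(t(-10, 5)) + L = (-12 - 9*(-10)) - 701083/15490 = (-12 + 90) - 701083/15490 = 78 - 701083/15490 = 507137/15490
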